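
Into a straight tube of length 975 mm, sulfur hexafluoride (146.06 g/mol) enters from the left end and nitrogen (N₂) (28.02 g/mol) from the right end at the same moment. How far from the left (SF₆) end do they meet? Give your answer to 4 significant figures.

297.0 mm

Distances travelled in equal time are proportional to diffusion rates, so d_SF₆/d_N₂ = √(M_N₂/M_SF₆) = √(28.02/146.06) = 0.4380.
With d_SF₆ + d_N₂ = 975 mm, d_N₂ = 975/(1 + 0.4380) = 678.0 mm.
d_SF₆ = 975 − 678.0 = 297.0 mm.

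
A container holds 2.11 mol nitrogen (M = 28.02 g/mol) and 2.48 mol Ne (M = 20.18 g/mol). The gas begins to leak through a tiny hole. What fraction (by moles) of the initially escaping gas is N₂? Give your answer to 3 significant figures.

0.419

Each component's effusion rate ∝ (its partial pressure)·(1/√M) ∝ n_i/√M_i.
Mole fraction of N₂ in the effusate = (n_N₂/√M_N₂) / (n_N₂/√M_N₂ + n_Ne/√M_Ne)
= (2.11/√28.02) / (2.11/√28.02 + 2.48/√20.18) = 0.3986/(0.3986 + 0.5521) = 0.419.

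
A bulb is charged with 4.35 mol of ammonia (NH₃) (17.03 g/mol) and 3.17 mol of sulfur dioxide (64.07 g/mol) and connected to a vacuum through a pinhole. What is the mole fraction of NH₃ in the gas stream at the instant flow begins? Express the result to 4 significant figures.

Each component's effusion rate ∝ (its partial pressure)·(1/√M) ∝ n_i/√M_i.
Mole fraction of NH₃ in the effusate = (n_NH₃/√M_NH₃) / (n_NH₃/√M_NH₃ + n_SO₂/√M_SO₂)
= (4.35/√17.03) / (4.35/√17.03 + 3.17/√64.07) = 1.054/(1.054 + 0.3960) = 0.7269.

0.7269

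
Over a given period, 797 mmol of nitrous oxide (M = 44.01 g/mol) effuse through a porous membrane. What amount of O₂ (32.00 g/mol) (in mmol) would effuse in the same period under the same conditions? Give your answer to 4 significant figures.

934.7 mmol

By Graham's law, rate_O₂/rate_N₂O = √(M_N₂O/M_O₂) = √(44.01/32.00) = √1.375 = 1.173.
So the amount for O₂ is 797 × 1.173 = 934.7 mmol.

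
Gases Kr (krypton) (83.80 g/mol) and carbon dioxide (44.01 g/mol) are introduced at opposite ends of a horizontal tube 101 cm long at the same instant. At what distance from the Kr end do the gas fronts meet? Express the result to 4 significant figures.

42.44 cm

The fronts meet when d_Kr + d_CO₂ = L with d_Kr/d_CO₂ = √(M_CO₂/M_Kr) (Graham's law). Here √(M_CO₂/M_Kr) = √(44.01/83.80) = 0.7247.
With d_Kr + d_CO₂ = 101 cm, d_CO₂ = 101/(1 + 0.7247) = 58.56 cm.
d_Kr = 101 − 58.56 = 42.44 cm.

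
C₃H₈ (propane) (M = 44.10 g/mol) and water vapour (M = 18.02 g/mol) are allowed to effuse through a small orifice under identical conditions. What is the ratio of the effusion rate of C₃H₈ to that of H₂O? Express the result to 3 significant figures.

0.639

By Graham's law, rate_C₃H₈/rate_H₂O = √(M_H₂O/M_C₃H₈) = √(18.02/44.10) = √0.4086 = 0.639.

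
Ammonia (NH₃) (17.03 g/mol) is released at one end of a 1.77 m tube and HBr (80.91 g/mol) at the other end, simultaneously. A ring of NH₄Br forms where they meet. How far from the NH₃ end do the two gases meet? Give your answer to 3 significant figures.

Distances travelled in equal time are proportional to diffusion rates, so d_NH₃/d_HBr = √(M_HBr/M_NH₃) = √(80.91/17.03) = 2.180.
With d_NH₃ + d_HBr = 1.77 m, d_HBr = 1.77/(1 + 2.180) = 0.5567 m.
d_NH₃ = 1.77 − 0.5567 = 1.21 m.

1.21 m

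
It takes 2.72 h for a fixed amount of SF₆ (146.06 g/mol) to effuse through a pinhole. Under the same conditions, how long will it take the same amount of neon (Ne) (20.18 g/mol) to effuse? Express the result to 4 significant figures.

1.011 h

Using Graham's law: t_Ne/t_SF₆ = √(M_Ne/M_SF₆) = √(20.18/146.06) = √0.1382 = 0.3717.
So the time for Ne is 2.72 × 0.3717 = 1.011 h.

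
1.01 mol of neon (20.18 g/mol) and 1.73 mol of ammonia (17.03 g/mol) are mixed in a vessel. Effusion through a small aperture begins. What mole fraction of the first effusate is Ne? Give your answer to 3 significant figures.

0.349

The effusion rate of species i is ∝ p_i/√M_i ∝ n_i/√M_i.
x_Ne(eff) = (n_Ne/√M_Ne) / (n_Ne/√M_Ne + n_NH₃/√M_NH₃)
= (1.01/√20.18) / (1.01/√20.18 + 1.73/√17.03) = 0.2248/(0.2248 + 0.4192) = 0.349.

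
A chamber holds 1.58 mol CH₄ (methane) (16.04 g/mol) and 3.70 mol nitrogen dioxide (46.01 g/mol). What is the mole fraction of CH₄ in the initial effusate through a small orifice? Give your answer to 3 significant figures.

Each component's effusion rate ∝ (its partial pressure)·(1/√M) ∝ n_i/√M_i.
So x_CH₄ in the escaping gas = (n_CH₄/√M_CH₄) / Σ(n_i/√M_i)
= (1.58/√16.04) / (1.58/√16.04 + 3.70/√46.01) = 0.3945/(0.3945 + 0.5455) = 0.420.

0.420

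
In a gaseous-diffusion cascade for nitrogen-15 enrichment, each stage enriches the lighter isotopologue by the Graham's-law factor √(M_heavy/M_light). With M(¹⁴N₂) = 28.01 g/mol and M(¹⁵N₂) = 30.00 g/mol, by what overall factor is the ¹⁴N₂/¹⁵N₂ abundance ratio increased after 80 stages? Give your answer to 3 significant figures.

After 80 stages the ratio has grown by (√(30.00/28.01))^80 = (30.00/28.01)^(80/2).
= 1.07105^40 = 15.6.

15.6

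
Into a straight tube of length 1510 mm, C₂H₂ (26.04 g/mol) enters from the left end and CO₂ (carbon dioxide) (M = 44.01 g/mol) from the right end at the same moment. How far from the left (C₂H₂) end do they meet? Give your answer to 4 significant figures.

853.5 mm

Graham's law gives d_C₂H₂/d_CO₂ = rate_C₂H₂/rate_CO₂ = √(M_CO₂/M_C₂H₂) = √(44.01/26.04) = 1.300.
With d_C₂H₂ + d_CO₂ = 1510 mm, d_CO₂ = 1510/(1 + 1.300) = 656.5 mm.
d_C₂H₂ = 1510 − 656.5 = 853.5 mm.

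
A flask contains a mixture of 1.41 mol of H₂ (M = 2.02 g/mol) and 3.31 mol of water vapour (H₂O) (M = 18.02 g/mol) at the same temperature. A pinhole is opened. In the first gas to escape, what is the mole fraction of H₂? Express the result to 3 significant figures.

0.560

Each component's effusion rate ∝ (its partial pressure)·(1/√M) ∝ n_i/√M_i.
So x_H₂ in the escaping gas = (n_H₂/√M_H₂) / Σ(n_i/√M_i)
= (1.41/√2.02) / (1.41/√2.02 + 3.31/√18.02) = 0.9921/(0.9921 + 0.7797) = 0.560.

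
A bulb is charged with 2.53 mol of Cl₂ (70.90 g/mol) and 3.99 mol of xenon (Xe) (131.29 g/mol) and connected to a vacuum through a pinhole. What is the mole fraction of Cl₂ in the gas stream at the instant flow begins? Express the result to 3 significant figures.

0.463

Effusion rate of each component ∝ n_i/√M_i (partial pressure × 1/√M).
x_Cl₂(eff) = (n_Cl₂/√M_Cl₂) / (n_Cl₂/√M_Cl₂ + n_Xe/√M_Xe)
= (2.53/√70.90) / (2.53/√70.90 + 3.99/√131.29) = 0.3005/(0.3005 + 0.3482) = 0.463.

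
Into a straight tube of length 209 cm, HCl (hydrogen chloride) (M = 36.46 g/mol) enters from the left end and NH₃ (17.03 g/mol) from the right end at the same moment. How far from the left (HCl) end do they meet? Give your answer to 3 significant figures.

Distances travelled in equal time are proportional to diffusion rates, so d_HCl/d_NH₃ = √(M_NH₃/M_HCl) = √(17.03/36.46) = 0.6834.
With d_HCl + d_NH₃ = 209 cm, d_NH₃ = 209/(1 + 0.6834) = 124.2 cm.
d_HCl = 209 − 124.2 = 84.8 cm.

84.8 cm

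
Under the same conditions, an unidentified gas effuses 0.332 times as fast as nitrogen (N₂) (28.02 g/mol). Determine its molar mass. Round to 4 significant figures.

Using Graham's law: rate_X/rate_N₂ = √(M_N₂/M_X).
0.332 = √(28.02/M_X)
M_X = 28.02 / 0.332² = 28.02 / 0.1102 = 254.2 g/mol

254.2 g/mol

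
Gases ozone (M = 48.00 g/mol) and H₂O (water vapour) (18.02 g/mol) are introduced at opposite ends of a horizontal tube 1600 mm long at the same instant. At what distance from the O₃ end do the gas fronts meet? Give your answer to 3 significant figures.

Graham's law gives d_O₃/d_H₂O = rate_O₃/rate_H₂O = √(M_H₂O/M_O₃) = √(18.02/48.00) = 0.6127.
With d_O₃ + d_H₂O = 1600 mm, d_H₂O = 1600/(1 + 0.6127) = 992.1 mm.
d_O₃ = 1600 − 992.1 = 608 mm.

608 mm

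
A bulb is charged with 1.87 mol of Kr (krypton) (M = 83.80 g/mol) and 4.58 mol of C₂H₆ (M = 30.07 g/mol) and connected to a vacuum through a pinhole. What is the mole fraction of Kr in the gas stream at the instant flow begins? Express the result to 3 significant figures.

0.197

The effusion rate of species i is ∝ p_i/√M_i ∝ n_i/√M_i.
x_Kr(eff) = (n_Kr/√M_Kr) / (n_Kr/√M_Kr + n_C₂H₆/√M_C₂H₆)
= (1.87/√83.80) / (1.87/√83.80 + 4.58/√30.07) = 0.2043/(0.2043 + 0.8352) = 0.197.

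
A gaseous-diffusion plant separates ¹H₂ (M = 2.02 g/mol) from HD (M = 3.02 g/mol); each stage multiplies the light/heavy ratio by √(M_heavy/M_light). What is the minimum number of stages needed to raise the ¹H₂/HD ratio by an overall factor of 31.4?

18

With α = √(3.02/2.02) per stage, ln α = ½ ln(1.49505) = 0.2011.
Need α^N ≥ 31.4 ⇒ N ≥ ln(31.4) / ln α = 3.447 / 0.2011 = 17.14.
Minimum whole number of stages: N = 18.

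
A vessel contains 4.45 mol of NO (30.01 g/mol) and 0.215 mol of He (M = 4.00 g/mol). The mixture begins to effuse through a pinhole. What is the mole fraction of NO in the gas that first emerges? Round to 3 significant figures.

0.883

The effusion rate of species i is ∝ p_i/√M_i ∝ n_i/√M_i.
So x_NO in the escaping gas = (n_NO/√M_NO) / Σ(n_i/√M_i)
= (4.45/√30.01) / (4.45/√30.01 + 0.215/√4.00) = 0.8123/(0.8123 + 0.1075) = 0.883.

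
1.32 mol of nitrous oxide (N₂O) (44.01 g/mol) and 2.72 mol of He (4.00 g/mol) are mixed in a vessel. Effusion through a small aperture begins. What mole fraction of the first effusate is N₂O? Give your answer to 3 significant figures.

0.128

Rate_i ∝ x_i/√M_i (Graham's law weighted by mole fraction), so the effusate composition follows n_i/√M_i.
So x_N₂O in the escaping gas = (n_N₂O/√M_N₂O) / Σ(n_i/√M_i)
= (1.32/√44.01) / (1.32/√44.01 + 2.72/√4.00) = 0.1990/(0.1990 + 1.360) = 0.128.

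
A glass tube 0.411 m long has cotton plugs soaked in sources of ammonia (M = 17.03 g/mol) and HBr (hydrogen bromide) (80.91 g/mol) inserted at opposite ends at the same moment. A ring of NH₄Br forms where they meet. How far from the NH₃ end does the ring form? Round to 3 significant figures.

Distances travelled in equal time are proportional to diffusion rates, so d_NH₃/d_HBr = √(M_HBr/M_NH₃) = √(80.91/17.03) = 2.180.
With d_NH₃ + d_HBr = 0.411 m, d_HBr = 0.411/(1 + 2.180) = 0.1293 m.
d_NH₃ = 0.411 − 0.1293 = 0.282 m.

0.282 m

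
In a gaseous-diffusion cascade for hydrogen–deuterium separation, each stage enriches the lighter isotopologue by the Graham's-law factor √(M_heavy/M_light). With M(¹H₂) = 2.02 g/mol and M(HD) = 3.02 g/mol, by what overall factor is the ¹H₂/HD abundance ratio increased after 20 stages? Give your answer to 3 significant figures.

55.8

The single-stage factor is √(M_heavy/M_light), so 20 stages give [√(3.02/2.02)]^20 = (3.02/2.02)^(20/2).
= 1.49505^10 = 55.8.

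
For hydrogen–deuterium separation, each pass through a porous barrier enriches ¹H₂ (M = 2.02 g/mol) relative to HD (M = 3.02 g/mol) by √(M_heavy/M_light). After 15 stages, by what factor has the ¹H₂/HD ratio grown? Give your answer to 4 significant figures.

After 15 stages the ratio has grown by (√(3.02/2.02))^15 = (3.02/2.02)^(15/2).
= 1.49505^(15/2) = 20.41.

20.41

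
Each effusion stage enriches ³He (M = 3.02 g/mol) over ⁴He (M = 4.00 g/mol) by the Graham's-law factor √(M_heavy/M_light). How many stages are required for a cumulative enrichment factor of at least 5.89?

13

With α = √(4.00/3.02) per stage, ln α = ½ ln(1.32450) = 0.1405.
Need α^N ≥ 5.89 ⇒ N ≥ ln(5.89) / ln α = 1.773 / 0.1405 = 12.62.
So at least 13 stages are needed.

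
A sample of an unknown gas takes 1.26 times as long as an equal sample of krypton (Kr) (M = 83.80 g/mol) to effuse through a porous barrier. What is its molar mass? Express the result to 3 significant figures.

From Graham's law, t_X/t_Kr = √(M_X/M_Kr).
1.26 = √(M_X/83.80)
M_X = 83.80 × 1.26² = 83.80 × 1.588 = 133 g/mol

133 g/mol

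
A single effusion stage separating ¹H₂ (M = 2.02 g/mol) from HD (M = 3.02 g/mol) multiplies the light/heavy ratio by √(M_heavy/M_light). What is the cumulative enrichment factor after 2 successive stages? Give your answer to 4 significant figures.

1.495

Each stage multiplies the ratio by α = √(3.02/2.02), so after 2 stages the overall factor is α^2 = (3.02/2.02)^(2/2).
= 1.49505^1 = 1.495.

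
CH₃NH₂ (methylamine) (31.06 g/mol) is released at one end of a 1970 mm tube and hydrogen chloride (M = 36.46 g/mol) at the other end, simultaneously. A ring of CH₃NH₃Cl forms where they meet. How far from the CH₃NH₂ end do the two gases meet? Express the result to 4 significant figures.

Graham's law gives d_CH₃NH₂/d_HCl = rate_CH₃NH₂/rate_HCl = √(M_HCl/M_CH₃NH₂) = √(36.46/31.06) = 1.083.
With d_CH₃NH₂ + d_HCl = 1970 mm, d_HCl = 1970/(1 + 1.083) = 945.5 mm.
d_CH₃NH₂ = 1970 − 945.5 = 1024 mm.

1024 mm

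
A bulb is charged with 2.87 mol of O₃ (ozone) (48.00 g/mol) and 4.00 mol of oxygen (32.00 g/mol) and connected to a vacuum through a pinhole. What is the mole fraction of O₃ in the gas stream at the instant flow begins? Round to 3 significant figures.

Each component's effusion rate ∝ (its partial pressure)·(1/√M) ∝ n_i/√M_i.
So x_O₃ in the escaping gas = (n_O₃/√M_O₃) / Σ(n_i/√M_i)
= (2.87/√48.00) / (2.87/√48.00 + 4.00/√32.00) = 0.4142/(0.4142 + 0.7071) = 0.369.

0.369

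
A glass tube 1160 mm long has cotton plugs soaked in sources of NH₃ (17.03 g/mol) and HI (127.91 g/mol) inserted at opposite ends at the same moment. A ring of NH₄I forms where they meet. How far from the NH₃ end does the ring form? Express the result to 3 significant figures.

850 mm

In equal time, each gas travels a distance ∝ its rate ∝ 1/√M, so d_NH₃/d_HI = √(M_HI/M_NH₃) = √(127.91/17.03) = 2.741.
With d_NH₃ + d_HI = 1160 mm, d_HI = 1160/(1 + 2.741) = 310.1 mm.
d_NH₃ = 1160 − 310.1 = 850 mm.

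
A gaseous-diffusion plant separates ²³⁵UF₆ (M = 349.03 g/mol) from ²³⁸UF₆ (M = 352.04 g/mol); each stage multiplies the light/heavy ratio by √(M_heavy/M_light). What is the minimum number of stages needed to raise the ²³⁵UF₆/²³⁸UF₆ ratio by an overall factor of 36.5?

838

With α = √(352.04/349.03) per stage, ln α = ½ ln(1.00862) = 0.004293.
Need α^N ≥ 36.5 ⇒ N ≥ ln(36.5) / ln α = 3.597 / 0.004293 = 837.86.
Minimum whole number of stages: N = 838.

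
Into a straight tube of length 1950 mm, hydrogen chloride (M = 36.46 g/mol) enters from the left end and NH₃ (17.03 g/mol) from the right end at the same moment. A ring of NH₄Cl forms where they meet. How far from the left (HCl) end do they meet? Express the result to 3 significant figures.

792 mm

The fronts meet when d_HCl + d_NH₃ = L with d_HCl/d_NH₃ = √(M_NH₃/M_HCl) (Graham's law). Here √(M_NH₃/M_HCl) = √(17.03/36.46) = 0.6834.
With d_HCl + d_NH₃ = 1950 mm, d_NH₃ = 1950/(1 + 0.6834) = 1158 mm.
d_HCl = 1950 − 1158 = 792 mm.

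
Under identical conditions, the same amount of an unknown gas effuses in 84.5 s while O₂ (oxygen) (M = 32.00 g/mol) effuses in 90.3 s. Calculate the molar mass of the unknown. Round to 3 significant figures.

From Graham's law, t_X/t_O₂ = √(M_X/M_O₂).
84.5/90.3 = 0.9358 = √(M_X/32.00)
M_X = 32.00 × 0.9358² = 32.00 × 0.8757 = 28.0 g/mol

28.0 g/mol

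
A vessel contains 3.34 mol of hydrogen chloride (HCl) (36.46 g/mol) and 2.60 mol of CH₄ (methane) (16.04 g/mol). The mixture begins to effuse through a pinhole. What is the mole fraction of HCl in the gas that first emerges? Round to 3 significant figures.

The effusion rate of species i is ∝ p_i/√M_i ∝ n_i/√M_i.
x_HCl(eff) = (n_HCl/√M_HCl) / (n_HCl/√M_HCl + n_CH₄/√M_CH₄)
= (3.34/√36.46) / (3.34/√36.46 + 2.60/√16.04) = 0.5531/(0.5531 + 0.6492) = 0.460.

0.460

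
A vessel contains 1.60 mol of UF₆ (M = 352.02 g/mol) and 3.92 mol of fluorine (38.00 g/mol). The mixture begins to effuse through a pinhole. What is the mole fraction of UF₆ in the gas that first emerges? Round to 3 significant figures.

0.118

Rate_i ∝ x_i/√M_i (Graham's law weighted by mole fraction), so the effusate composition follows n_i/√M_i.
x_UF₆(eff) = (n_UF₆/√M_UF₆) / (n_UF₆/√M_UF₆ + n_F₂/√M_F₂)
= (1.60/√352.02) / (1.60/√352.02 + 3.92/√38.00) = 0.08528/(0.08528 + 0.6359) = 0.118.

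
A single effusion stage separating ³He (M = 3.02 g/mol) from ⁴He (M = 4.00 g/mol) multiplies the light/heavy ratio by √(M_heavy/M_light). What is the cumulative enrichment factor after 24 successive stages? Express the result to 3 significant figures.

29.1

Overall factor = α^24 with α = √(4.00/3.02), i.e. (4.00/3.02)^(24/2).
= 1.32450^12 = 29.1.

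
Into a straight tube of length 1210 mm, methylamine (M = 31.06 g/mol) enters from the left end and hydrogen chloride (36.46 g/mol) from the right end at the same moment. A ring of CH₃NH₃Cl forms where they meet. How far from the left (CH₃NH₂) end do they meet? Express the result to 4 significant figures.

The fronts meet when d_CH₃NH₂ + d_HCl = L with d_CH₃NH₂/d_HCl = √(M_HCl/M_CH₃NH₂) (Graham's law). Here √(M_HCl/M_CH₃NH₂) = √(36.46/31.06) = 1.083.
With d_CH₃NH₂ + d_HCl = 1210 mm, d_HCl = 1210/(1 + 1.083) = 580.8 mm.
d_CH₃NH₂ = 1210 − 580.8 = 629.2 mm.

629.2 mm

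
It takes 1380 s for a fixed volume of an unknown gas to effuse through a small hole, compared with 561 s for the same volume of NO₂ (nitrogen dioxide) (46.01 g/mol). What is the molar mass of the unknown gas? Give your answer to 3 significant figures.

278 g/mol

Graham's law gives t_X/t_NO₂ = √(M_X/M_NO₂).
1380/561 = 2.460 = √(M_X/46.01)
M_X = 46.01 × 2.460² = 46.01 × 6.051 = 278 g/mol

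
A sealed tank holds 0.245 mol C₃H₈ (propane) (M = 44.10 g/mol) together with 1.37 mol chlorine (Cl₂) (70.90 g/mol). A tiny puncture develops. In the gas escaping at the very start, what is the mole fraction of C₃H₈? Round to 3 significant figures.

Each component's effusion rate ∝ (its partial pressure)·(1/√M) ∝ n_i/√M_i.
x_C₃H₈(eff) = (n_C₃H₈/√M_C₃H₈) / (n_C₃H₈/√M_C₃H₈ + n_Cl₂/√M_Cl₂)
= (0.245/√44.10) / (0.245/√44.10 + 1.37/√70.90) = 0.03689/(0.03689 + 0.1627) = 0.185.

0.185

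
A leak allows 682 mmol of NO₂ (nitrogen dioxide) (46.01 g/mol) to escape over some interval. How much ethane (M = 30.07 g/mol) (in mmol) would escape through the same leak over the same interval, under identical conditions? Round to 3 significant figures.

From Graham's law, rate_C₂H₆/rate_NO₂ = √(M_NO₂/M_C₂H₆) = √(46.01/30.07) = √1.530 = 1.237.
So the amount for C₂H₆ is 682 × 1.237 = 844 mmol.

844 mmol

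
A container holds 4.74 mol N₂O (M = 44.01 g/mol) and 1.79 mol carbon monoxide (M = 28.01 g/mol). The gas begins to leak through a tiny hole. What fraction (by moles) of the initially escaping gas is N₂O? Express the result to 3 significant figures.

0.679

Each component's effusion rate ∝ (its partial pressure)·(1/√M) ∝ n_i/√M_i.
Mole fraction of N₂O in the effusate = (n_N₂O/√M_N₂O) / (n_N₂O/√M_N₂O + n_CO/√M_CO)
= (4.74/√44.01) / (4.74/√44.01 + 1.79/√28.01) = 0.7145/(0.7145 + 0.3382) = 0.679.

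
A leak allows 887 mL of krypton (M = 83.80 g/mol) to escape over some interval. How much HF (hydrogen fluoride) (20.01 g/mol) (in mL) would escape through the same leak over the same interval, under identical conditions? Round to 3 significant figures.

1820 mL

Since effusion rate ∝ 1/√M, rate_HF/rate_Kr = √(M_Kr/M_HF) = √(83.80/20.01) = √4.188 = 2.046.
So the volume for HF is 887 × 2.046 = 1820 mL.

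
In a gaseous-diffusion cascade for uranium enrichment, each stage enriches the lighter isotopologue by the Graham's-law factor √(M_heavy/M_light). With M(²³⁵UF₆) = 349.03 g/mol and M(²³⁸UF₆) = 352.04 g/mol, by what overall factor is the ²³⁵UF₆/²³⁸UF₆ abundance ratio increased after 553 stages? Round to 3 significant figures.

Overall factor = α^553 with α = √(352.04/349.03), i.e. (352.04/349.03)^(553/2).
= 1.00862^(553/2) = 10.7.

10.7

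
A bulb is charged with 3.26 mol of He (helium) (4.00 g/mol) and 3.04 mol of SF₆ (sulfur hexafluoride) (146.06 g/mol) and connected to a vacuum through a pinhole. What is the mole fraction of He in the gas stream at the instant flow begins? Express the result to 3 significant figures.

0.866

Effusion rate of each component ∝ n_i/√M_i (partial pressure × 1/√M).
So x_He in the escaping gas = (n_He/√M_He) / Σ(n_i/√M_i)
= (3.26/√4.00) / (3.26/√4.00 + 3.04/√146.06) = 1.630/(1.630 + 0.2515) = 0.866.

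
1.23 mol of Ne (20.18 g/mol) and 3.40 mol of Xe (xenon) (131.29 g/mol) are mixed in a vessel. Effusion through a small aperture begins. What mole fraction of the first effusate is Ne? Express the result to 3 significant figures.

Each component's effusion rate ∝ (its partial pressure)·(1/√M) ∝ n_i/√M_i.
So x_Ne in the escaping gas = (n_Ne/√M_Ne) / Σ(n_i/√M_i)
= (1.23/√20.18) / (1.23/√20.18 + 3.40/√131.29) = 0.2738/(0.2738 + 0.2967) = 0.480.

0.480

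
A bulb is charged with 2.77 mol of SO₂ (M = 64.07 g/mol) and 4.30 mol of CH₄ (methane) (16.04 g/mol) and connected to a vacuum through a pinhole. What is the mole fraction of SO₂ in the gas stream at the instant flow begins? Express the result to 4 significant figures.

Effusion rate of each component ∝ n_i/√M_i (partial pressure × 1/√M).
x_SO₂(eff) = (n_SO₂/√M_SO₂) / (n_SO₂/√M_SO₂ + n_CH₄/√M_CH₄)
= (2.77/√64.07) / (2.77/√64.07 + 4.30/√16.04) = 0.3461/(0.3461 + 1.074) = 0.2438.

0.2438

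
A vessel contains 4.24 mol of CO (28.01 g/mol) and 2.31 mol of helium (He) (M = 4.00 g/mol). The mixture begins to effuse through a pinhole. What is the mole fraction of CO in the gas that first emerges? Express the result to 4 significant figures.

Effusion rate of each component ∝ n_i/√M_i (partial pressure × 1/√M).
x_CO(eff) = (n_CO/√M_CO) / (n_CO/√M_CO + n_He/√M_He)
= (4.24/√28.01) / (4.24/√28.01 + 2.31/√4.00) = 0.8011/(0.8011 + 1.155) = 0.4096.

0.4096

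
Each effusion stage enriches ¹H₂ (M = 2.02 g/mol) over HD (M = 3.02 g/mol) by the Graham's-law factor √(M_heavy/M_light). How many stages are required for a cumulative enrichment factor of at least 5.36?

9

With α = √(3.02/2.02) per stage, ln α = ½ ln(1.49505) = 0.2011.
Need α^N ≥ 5.36 ⇒ N ≥ ln(5.36) / ln α = 1.679 / 0.2011 = 8.35.
So at least 9 stages are needed.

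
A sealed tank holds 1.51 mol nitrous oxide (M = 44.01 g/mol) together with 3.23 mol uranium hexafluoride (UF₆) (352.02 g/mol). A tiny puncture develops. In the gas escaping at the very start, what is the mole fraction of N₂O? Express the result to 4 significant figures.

Each component's effusion rate ∝ (its partial pressure)·(1/√M) ∝ n_i/√M_i.
Mole fraction of N₂O in the effusate = (n_N₂O/√M_N₂O) / (n_N₂O/√M_N₂O + n_UF₆/√M_UF₆)
= (1.51/√44.01) / (1.51/√44.01 + 3.23/√352.02) = 0.2276/(0.2276 + 0.1722) = 0.5694.

0.5694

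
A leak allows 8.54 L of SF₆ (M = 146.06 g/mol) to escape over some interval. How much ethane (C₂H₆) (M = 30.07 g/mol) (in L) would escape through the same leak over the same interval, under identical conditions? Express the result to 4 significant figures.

18.82 L

From Graham's law, rate_C₂H₆/rate_SF₆ = √(M_SF₆/M_C₂H₆) = √(146.06/30.07) = √4.857 = 2.204.
So the volume for C₂H₆ is 8.54 × 2.204 = 18.82 L.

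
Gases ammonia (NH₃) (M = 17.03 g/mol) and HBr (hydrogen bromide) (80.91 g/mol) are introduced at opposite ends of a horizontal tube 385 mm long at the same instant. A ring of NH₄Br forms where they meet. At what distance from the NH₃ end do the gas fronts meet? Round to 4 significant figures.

263.9 mm

Distances travelled in equal time are proportional to diffusion rates, so d_NH₃/d_HBr = √(M_HBr/M_NH₃) = √(80.91/17.03) = 2.180.
With d_NH₃ + d_HBr = 385 mm, d_HBr = 385/(1 + 2.180) = 121.1 mm.
d_NH₃ = 385 − 121.1 = 263.9 mm.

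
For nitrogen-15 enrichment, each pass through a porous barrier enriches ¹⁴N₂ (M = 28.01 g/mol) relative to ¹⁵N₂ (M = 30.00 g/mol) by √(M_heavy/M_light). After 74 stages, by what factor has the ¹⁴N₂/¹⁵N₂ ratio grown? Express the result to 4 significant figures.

Overall factor = α^74 with α = √(30.00/28.01), i.e. (30.00/28.01)^(74/2).
= 1.07105^37 = 12.67.

12.67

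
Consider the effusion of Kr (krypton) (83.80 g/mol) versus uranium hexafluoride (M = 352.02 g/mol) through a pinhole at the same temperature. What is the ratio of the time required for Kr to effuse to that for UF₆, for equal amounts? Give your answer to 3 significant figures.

Using Graham's law: t_Kr/t_UF₆ = √(M_Kr/M_UF₆) = √(83.80/352.02) = √0.2381 = 0.488.

0.488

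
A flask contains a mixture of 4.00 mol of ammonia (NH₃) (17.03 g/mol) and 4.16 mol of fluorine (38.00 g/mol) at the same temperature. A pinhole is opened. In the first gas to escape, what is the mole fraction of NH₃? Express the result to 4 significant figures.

0.5895

Effusion rate of each component ∝ n_i/√M_i (partial pressure × 1/√M).
Mole fraction of NH₃ in the effusate = (n_NH₃/√M_NH₃) / (n_NH₃/√M_NH₃ + n_F₂/√M_F₂)
= (4.00/√17.03) / (4.00/√17.03 + 4.16/√38.00) = 0.9693/(0.9693 + 0.6748) = 0.5895.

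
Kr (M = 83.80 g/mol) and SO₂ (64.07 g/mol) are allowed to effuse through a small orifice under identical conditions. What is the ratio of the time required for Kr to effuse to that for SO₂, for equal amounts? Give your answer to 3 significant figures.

By Graham's law, t_Kr/t_SO₂ = √(M_Kr/M_SO₂) = √(83.80/64.07) = √1.308 = 1.14.

1.14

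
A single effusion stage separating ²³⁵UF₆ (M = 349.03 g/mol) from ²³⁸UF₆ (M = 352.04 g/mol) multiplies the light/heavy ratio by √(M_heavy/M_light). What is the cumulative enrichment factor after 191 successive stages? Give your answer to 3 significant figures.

Each stage multiplies the ratio by α = √(352.04/349.03), so after 191 stages the overall factor is α^191 = (352.04/349.03)^(191/2).
= 1.00862^(191/2) = 2.27.

2.27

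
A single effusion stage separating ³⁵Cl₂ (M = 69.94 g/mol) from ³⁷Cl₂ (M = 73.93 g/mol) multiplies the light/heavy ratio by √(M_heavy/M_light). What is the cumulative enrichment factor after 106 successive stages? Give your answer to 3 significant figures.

18.9

The single-stage factor is √(M_heavy/M_light), so 106 stages give [√(73.93/69.94)]^106 = (73.93/69.94)^(106/2).
= 1.05705^53 = 18.9.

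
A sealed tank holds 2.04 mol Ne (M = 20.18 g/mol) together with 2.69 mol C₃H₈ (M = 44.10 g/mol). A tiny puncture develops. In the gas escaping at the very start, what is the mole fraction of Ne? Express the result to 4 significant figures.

The effusion rate of species i is ∝ p_i/√M_i ∝ n_i/√M_i.
So x_Ne in the escaping gas = (n_Ne/√M_Ne) / Σ(n_i/√M_i)
= (2.04/√20.18) / (2.04/√20.18 + 2.69/√44.10) = 0.4541/(0.4541 + 0.4051) = 0.5285.

0.5285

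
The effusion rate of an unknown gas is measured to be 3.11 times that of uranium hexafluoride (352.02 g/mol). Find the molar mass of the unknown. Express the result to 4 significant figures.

By Graham's law, rate_X/rate_UF₆ = √(M_UF₆/M_X).
3.11 = √(352.02/M_X)
M_X = 352.02 / 3.11² = 352.02 / 9.672 = 36.40 g/mol

36.40 g/mol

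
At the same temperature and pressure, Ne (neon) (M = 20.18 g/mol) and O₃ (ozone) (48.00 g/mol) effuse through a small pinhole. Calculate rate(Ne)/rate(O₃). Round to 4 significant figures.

1.542

Graham's law gives rate_Ne/rate_O₃ = √(M_O₃/M_Ne) = √(48.00/20.18) = √2.379 = 1.542.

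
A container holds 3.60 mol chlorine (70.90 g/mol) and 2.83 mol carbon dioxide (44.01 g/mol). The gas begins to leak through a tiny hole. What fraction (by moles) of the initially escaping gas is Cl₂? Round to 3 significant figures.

The effusion rate of species i is ∝ p_i/√M_i ∝ n_i/√M_i.
x_Cl₂(eff) = (n_Cl₂/√M_Cl₂) / (n_Cl₂/√M_Cl₂ + n_CO₂/√M_CO₂)
= (3.60/√70.90) / (3.60/√70.90 + 2.83/√44.01) = 0.4275/(0.4275 + 0.4266) = 0.501.

0.501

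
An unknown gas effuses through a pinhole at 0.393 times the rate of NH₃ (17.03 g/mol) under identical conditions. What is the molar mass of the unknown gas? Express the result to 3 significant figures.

Since effusion rate ∝ 1/√M, rate_X/rate_NH₃ = √(M_NH₃/M_X).
0.393 = √(17.03/M_X)
M_X = 17.03 / 0.393² = 17.03 / 0.1544 = 110 g/mol

110 g/mol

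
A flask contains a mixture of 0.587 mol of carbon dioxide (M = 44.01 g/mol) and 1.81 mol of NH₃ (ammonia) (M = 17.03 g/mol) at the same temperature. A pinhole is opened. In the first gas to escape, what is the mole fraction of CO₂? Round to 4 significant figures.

Effusion rate of each component ∝ n_i/√M_i (partial pressure × 1/√M).
Mole fraction of CO₂ in the effusate = (n_CO₂/√M_CO₂) / (n_CO₂/√M_CO₂ + n_NH₃/√M_NH₃)
= (0.587/√44.01) / (0.587/√44.01 + 1.81/√17.03) = 0.08848/(0.08848 + 0.4386) = 0.1679.

0.1679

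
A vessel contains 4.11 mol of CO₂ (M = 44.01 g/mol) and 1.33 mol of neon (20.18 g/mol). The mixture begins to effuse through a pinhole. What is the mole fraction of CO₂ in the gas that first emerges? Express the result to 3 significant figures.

0.677

Rate_i ∝ x_i/√M_i (Graham's law weighted by mole fraction), so the effusate composition follows n_i/√M_i.
x_CO₂(eff) = (n_CO₂/√M_CO₂) / (n_CO₂/√M_CO₂ + n_Ne/√M_Ne)
= (4.11/√44.01) / (4.11/√44.01 + 1.33/√20.18) = 0.6195/(0.6195 + 0.2961) = 0.677.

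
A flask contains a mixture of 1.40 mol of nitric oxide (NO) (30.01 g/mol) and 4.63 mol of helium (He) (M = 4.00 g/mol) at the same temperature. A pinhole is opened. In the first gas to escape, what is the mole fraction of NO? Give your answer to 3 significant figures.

0.0994

The effusion rate of species i is ∝ p_i/√M_i ∝ n_i/√M_i.
x_NO(eff) = (n_NO/√M_NO) / (n_NO/√M_NO + n_He/√M_He)
= (1.40/√30.01) / (1.40/√30.01 + 4.63/√4.00) = 0.2556/(0.2556 + 2.315) = 0.0994.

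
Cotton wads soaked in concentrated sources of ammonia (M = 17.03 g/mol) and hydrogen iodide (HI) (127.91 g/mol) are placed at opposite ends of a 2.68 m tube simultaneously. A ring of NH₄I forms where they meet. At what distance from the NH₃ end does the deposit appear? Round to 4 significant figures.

The fronts meet when d_NH₃ + d_HI = L with d_NH₃/d_HI = √(M_HI/M_NH₃) (Graham's law). Here √(M_HI/M_NH₃) = √(127.91/17.03) = 2.741.
With d_NH₃ + d_HI = 2.68 m, d_HI = 2.68/(1 + 2.741) = 0.7165 m.
d_NH₃ = 2.68 − 0.7165 = 1.964 m.

1.964 m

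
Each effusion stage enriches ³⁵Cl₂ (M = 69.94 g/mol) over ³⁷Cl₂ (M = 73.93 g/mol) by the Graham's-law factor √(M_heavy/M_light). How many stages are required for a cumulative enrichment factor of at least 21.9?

Per stage α = (73.93/69.94)^(1/2) = 1.05705^0.5, giving ln α = 0.02774.
Need α^N ≥ 21.9 ⇒ N ≥ ln(21.9) / ln α = 3.086 / 0.02774 = 111.26.
So at least 112 stages are needed.

112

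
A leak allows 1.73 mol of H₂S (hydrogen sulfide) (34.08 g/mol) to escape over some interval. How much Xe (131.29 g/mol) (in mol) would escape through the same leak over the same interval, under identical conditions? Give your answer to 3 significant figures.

0.881 mol

Since effusion rate ∝ 1/√M, rate_Xe/rate_H₂S = √(M_H₂S/M_Xe) = √(34.08/131.29) = √0.2596 = 0.5095.
So the amount for Xe is 1.73 × 0.5095 = 0.881 mol.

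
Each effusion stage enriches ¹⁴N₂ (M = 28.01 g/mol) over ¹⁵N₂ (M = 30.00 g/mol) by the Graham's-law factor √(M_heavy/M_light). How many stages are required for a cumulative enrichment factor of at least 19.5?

With α = √(30.00/28.01) per stage, ln α = ½ ln(1.07105) = 0.03432.
Need α^N ≥ 19.5 ⇒ N ≥ ln(19.5) / ln α = 2.970 / 0.03432 = 86.56.
Minimum whole number of stages: N = 87.

87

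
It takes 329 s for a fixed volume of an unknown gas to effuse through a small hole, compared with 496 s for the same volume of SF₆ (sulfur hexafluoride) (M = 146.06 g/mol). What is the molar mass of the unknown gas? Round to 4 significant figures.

64.26 g/mol

From Graham's law, t_X/t_SF₆ = √(M_X/M_SF₆).
329/496 = 0.6633 = √(M_X/146.06)
M_X = 146.06 × 0.6633² = 146.06 × 0.4400 = 64.26 g/mol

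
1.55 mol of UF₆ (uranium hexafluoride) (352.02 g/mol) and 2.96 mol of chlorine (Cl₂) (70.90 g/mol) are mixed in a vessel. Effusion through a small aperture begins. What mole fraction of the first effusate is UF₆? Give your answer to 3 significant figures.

Effusion rate of each component ∝ n_i/√M_i (partial pressure × 1/√M).
Mole fraction of UF₆ in the effusate = (n_UF₆/√M_UF₆) / (n_UF₆/√M_UF₆ + n_Cl₂/√M_Cl₂)
= (1.55/√352.02) / (1.55/√352.02 + 2.96/√70.90) = 0.08261/(0.08261 + 0.3515) = 0.190.

0.190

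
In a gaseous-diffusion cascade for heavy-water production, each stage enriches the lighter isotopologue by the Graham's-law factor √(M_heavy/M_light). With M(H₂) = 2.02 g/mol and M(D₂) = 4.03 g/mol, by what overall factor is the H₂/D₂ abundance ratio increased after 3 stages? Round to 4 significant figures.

Overall factor = α^3 with α = √(4.03/2.02), i.e. (4.03/2.02)^(3/2).
= 1.99505^(3/2) = 2.818.

2.818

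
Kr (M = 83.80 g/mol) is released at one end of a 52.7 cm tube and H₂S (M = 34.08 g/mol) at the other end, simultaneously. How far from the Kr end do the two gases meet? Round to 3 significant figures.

The fronts meet when d_Kr + d_H₂S = L with d_Kr/d_H₂S = √(M_H₂S/M_Kr) (Graham's law). Here √(M_H₂S/M_Kr) = √(34.08/83.80) = 0.6377.
With d_Kr + d_H₂S = 52.7 cm, d_H₂S = 52.7/(1 + 0.6377) = 32.18 cm.
d_Kr = 52.7 − 32.18 = 20.5 cm.

20.5 cm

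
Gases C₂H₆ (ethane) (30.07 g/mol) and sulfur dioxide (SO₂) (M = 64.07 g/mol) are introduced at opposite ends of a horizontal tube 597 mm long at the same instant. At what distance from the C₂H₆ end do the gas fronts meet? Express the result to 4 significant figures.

The fronts meet when d_C₂H₆ + d_SO₂ = L with d_C₂H₆/d_SO₂ = √(M_SO₂/M_C₂H₆) (Graham's law). Here √(M_SO₂/M_C₂H₆) = √(64.07/30.07) = 1.460.
With d_C₂H₆ + d_SO₂ = 597 mm, d_SO₂ = 597/(1 + 1.460) = 242.7 mm.
d_C₂H₆ = 597 − 242.7 = 354.3 mm.

354.3 mm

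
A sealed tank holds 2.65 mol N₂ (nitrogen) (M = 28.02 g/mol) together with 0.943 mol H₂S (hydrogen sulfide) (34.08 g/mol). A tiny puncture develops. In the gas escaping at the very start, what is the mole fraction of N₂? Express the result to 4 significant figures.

Effusion rate of each component ∝ n_i/√M_i (partial pressure × 1/√M).
So x_N₂ in the escaping gas = (n_N₂/√M_N₂) / Σ(n_i/√M_i)
= (2.65/√28.02) / (2.65/√28.02 + 0.943/√34.08) = 0.5006/(0.5006 + 0.1615) = 0.7561.

0.7561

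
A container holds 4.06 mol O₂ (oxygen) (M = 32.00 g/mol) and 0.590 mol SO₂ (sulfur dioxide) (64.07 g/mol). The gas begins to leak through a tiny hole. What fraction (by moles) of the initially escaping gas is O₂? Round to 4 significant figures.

0.9069

Effusion rate of each component ∝ n_i/√M_i (partial pressure × 1/√M).
Mole fraction of O₂ in the effusate = (n_O₂/√M_O₂) / (n_O₂/√M_O₂ + n_SO₂/√M_SO₂)
= (4.06/√32.00) / (4.06/√32.00 + 0.590/√64.07) = 0.7177/(0.7177 + 0.07371) = 0.9069.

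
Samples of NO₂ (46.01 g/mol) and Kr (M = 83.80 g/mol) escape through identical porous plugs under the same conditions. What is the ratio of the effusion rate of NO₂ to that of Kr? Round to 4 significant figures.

From Graham's law, rate_NO₂/rate_Kr = √(M_Kr/M_NO₂) = √(83.80/46.01) = √1.821 = 1.350.

1.350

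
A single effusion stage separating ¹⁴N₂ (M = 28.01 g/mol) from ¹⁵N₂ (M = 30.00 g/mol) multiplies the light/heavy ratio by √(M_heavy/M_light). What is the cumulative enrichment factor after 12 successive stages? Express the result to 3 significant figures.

1.51

Each stage multiplies the ratio by α = √(30.00/28.01), so after 12 stages the overall factor is α^12 = (30.00/28.01)^(12/2).
= 1.07105^6 = 1.51.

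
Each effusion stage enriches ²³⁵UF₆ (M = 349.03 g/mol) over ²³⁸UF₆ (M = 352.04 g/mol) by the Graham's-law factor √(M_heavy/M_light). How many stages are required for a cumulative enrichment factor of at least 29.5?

Single-stage factor α = √(352.04/349.03), so ln α = ½ ln(1.00862) = 0.004293.
Need α^N ≥ 29.5 ⇒ N ≥ ln(29.5) / ln α = 3.384 / 0.004293 = 788.27.
Minimum whole number of stages: N = 789.

789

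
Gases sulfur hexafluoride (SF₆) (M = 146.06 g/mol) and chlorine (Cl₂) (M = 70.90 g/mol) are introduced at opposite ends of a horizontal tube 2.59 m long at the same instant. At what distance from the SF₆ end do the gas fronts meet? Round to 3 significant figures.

1.06 m

In equal time, each gas travels a distance ∝ its rate ∝ 1/√M, so d_SF₆/d_Cl₂ = √(M_Cl₂/M_SF₆) = √(70.90/146.06) = 0.6967.
With d_SF₆ + d_Cl₂ = 2.59 m, d_Cl₂ = 2.59/(1 + 0.6967) = 1.526 m.
d_SF₆ = 2.59 − 1.526 = 1.06 m.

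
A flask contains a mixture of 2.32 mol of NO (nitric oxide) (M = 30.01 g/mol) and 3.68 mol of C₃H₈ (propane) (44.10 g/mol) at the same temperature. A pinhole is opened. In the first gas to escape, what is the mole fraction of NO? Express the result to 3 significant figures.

Each component's effusion rate ∝ (its partial pressure)·(1/√M) ∝ n_i/√M_i.
x_NO(eff) = (n_NO/√M_NO) / (n_NO/√M_NO + n_C₃H₈/√M_C₃H₈)
= (2.32/√30.01) / (2.32/√30.01 + 3.68/√44.10) = 0.4235/(0.4235 + 0.5542) = 0.433.

0.433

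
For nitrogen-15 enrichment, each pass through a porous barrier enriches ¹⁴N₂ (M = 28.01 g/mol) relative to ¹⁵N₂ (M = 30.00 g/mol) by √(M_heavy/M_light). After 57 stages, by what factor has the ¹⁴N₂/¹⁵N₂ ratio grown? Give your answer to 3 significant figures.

After 57 stages the ratio has grown by (√(30.00/28.01))^57 = (30.00/28.01)^(57/2).
= 1.07105^(57/2) = 7.07.

7.07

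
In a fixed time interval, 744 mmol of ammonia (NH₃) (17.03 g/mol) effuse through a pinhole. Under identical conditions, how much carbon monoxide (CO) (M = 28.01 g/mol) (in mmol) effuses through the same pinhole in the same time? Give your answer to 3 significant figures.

Graham's law gives rate_CO/rate_NH₃ = √(M_NH₃/M_CO) = √(17.03/28.01) = √0.6080 = 0.7797.
So the amount for CO is 744 × 0.7797 = 580 mmol.

580 mmol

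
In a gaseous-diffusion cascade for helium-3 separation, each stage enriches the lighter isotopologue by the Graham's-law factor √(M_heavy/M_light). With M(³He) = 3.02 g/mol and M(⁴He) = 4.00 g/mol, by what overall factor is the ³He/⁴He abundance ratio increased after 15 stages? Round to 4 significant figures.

8.230

Each stage multiplies the ratio by α = √(4.00/3.02), so after 15 stages the overall factor is α^15 = (4.00/3.02)^(15/2).
= 1.32450^(15/2) = 8.230.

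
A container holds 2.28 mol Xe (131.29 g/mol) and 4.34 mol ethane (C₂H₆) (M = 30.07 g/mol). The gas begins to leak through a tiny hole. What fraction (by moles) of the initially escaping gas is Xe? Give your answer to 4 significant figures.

0.2009

Each component's effusion rate ∝ (its partial pressure)·(1/√M) ∝ n_i/√M_i.
Mole fraction of Xe in the effusate = (n_Xe/√M_Xe) / (n_Xe/√M_Xe + n_C₂H₆/√M_C₂H₆)
= (2.28/√131.29) / (2.28/√131.29 + 4.34/√30.07) = 0.1990/(0.1990 + 0.7914) = 0.2009.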